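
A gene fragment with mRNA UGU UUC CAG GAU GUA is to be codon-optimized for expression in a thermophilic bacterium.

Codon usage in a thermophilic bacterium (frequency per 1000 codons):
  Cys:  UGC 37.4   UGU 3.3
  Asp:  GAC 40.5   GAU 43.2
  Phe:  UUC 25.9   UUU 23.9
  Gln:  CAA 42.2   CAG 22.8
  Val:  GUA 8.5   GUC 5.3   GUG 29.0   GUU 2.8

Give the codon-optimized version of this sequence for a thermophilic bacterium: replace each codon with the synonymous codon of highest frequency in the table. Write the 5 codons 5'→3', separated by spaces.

Codon 1 (Cys): best is UGC at 37.4.
Codon 2 (Phe): best is UUC at 25.9.
Codon 3 (Gln): best is CAA at 42.2.
Codon 4 (Asp): best is GAU at 43.2.
Codon 5 (Val): best is GUG at 29.0.

UGC UUC CAA GAU GUG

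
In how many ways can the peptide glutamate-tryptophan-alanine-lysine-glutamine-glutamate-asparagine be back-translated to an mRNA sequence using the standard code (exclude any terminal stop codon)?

Glu: 2 codons.
Trp: 1 codon.
Ala: 4 codons.
Lys: 2 codons.
Gln: 2 codons.
Glu: 2 codons.
Asn: 2 codons.
2 × 1 × 4 × 2 × 2 × 2 × 2 = 128.

128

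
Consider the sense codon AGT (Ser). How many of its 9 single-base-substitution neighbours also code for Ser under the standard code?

1

Position 1: none → 0 synonymous.
Position 2: none → 0 synonymous.
Position 3: AGC → 1 synonymous.
Total: 0 + 0 + 1 = 1.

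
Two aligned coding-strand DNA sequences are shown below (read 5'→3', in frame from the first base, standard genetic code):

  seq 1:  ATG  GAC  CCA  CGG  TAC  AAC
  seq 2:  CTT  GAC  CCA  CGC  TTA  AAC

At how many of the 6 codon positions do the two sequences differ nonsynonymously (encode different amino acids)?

Codon 1: ATG Met / CTT Leu — nonsynonymous.
Codon 2: GAC Asp / GAC Asp — identical.
Codon 3: CCA Pro / CCA Pro — identical.
Codon 4: CGG Arg / CGC Arg — synonymous.
Codon 5: TAC Tyr / TTA Leu — nonsynonymous.
Codon 6: AAC Asn / AAC Asn — identical.
Nonsynonymous differences: 2.

2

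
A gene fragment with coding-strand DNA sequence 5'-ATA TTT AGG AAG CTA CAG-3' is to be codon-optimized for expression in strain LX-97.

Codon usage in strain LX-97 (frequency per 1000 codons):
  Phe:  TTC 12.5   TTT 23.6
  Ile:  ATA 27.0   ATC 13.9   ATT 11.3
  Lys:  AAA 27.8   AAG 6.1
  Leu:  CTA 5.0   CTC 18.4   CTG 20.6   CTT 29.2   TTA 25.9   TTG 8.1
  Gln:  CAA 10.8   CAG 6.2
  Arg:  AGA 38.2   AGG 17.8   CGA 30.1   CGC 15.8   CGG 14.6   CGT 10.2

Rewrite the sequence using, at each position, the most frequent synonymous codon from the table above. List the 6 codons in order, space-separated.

Codon 1 (Ile): best is ATA at 27.0.
Codon 2 (Phe): best is TTT at 23.6.
Codon 3 (Arg): best is AGA at 38.2.
Codon 4 (Lys): best is AAA at 27.8.
Codon 5 (Leu): best is CTT at 29.2.
Codon 6 (Gln): best is CAA at 10.8.

ATA TTT AGA AAA CTT CAA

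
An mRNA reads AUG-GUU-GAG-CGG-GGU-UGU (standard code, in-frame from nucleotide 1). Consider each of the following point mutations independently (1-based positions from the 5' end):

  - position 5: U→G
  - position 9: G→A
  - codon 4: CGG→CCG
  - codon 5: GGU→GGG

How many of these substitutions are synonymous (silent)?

Codon 2: GUU (Val) → GGU (Gly) — missense.
Codon 3: GAG (Glu) → GAA (Glu) — synonymous.
Codon 4: CGG (Arg) → CCG (Pro) — missense.
Codon 5: GGU (Gly) → GGG (Gly) — synonymous.
Synonymous: 2 of 4.

2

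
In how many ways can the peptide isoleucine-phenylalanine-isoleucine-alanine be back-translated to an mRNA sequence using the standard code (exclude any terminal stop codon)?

72

Ile: 3 codons.
Phe: 2 codons.
Ile: 3 codons.
Ala: 4 codons.
3 × 2 × 3 × 4 = 72.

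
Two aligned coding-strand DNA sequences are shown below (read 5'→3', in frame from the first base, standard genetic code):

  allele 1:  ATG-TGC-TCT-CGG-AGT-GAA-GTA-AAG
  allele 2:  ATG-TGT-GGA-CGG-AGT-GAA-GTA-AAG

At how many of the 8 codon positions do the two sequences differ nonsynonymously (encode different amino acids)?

1

Codon 1: ATG Met / ATG Met — identical.
Codon 2: TGC Cys / TGT Cys — synonymous.
Codon 3: TCT Ser / GGA Gly — nonsynonymous.
Codon 4: CGG Arg / CGG Arg — identical.
Codon 5: AGT Ser / AGT Ser — identical.
Codon 6: GAA Glu / GAA Glu — identical.
Codon 7: GTA Val / GTA Val — identical.
Codon 8: AAG Lys / AAG Lys — identical.
Nonsynonymous differences: 1.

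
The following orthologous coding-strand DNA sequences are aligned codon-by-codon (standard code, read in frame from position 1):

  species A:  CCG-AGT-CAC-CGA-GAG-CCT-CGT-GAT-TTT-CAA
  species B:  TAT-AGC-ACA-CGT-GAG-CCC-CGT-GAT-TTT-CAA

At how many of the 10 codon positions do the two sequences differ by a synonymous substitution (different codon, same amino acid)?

Codon 1: CCG Pro / TAT Tyr — nonsynonymous.
Codon 2: AGT Ser / AGC Ser — synonymous.
Codon 3: CAC His / ACA Thr — nonsynonymous.
Codon 4: CGA Arg / CGT Arg — synonymous.
Codon 5: GAG Glu / GAG Glu — identical.
Codon 6: CCT Pro / CCC Pro — synonymous.
Codon 7: CGT Arg / CGT Arg — identical.
Codon 8: GAT Asp / GAT Asp — identical.
Codon 9: TTT Phe / TTT Phe — identical.
Codon 10: CAA Gln / CAA Gln — identical.
Synonymous differences: 3.

3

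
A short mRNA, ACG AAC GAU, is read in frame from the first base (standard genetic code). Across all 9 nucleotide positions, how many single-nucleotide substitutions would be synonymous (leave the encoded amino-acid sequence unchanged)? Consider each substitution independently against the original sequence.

5

Codon 1 (ACG, Thr): 3 synonymous substitutions.
Codon 2 (AAC, Asn): 1 synonymous substitution.
Codon 3 (GAU, Asp): 1 synonymous substitution.
Total: 3 + 1 + 1 = 5.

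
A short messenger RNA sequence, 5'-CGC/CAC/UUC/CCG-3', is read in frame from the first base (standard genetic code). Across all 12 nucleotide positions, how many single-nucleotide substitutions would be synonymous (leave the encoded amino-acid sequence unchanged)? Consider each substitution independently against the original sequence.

Codon 1 (CGC, Arg): 3 synonymous substitutions.
Codon 2 (CAC, His): 1 synonymous substitution.
Codon 3 (UUC, Phe): 1 synonymous substitution.
Codon 4 (CCG, Pro): 3 synonymous substitutions.
Total: 3 + 1 + 1 + 3 = 8.

8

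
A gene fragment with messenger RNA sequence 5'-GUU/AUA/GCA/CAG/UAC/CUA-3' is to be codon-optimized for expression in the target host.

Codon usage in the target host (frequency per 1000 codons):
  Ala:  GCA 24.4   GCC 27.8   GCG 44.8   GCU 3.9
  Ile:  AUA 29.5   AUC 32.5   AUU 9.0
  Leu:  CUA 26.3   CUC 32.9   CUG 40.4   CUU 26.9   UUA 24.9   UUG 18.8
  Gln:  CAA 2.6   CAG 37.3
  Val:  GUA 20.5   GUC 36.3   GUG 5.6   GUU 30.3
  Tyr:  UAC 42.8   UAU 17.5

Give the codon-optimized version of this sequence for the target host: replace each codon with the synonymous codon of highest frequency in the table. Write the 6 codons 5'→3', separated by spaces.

GUC AUC GCG CAG UAC CUG

Codon 1 (Val): best is GUC at 36.3.
Codon 2 (Ile): best is AUC at 32.5.
Codon 3 (Ala): best is GCG at 44.8.
Codon 4 (Gln): best is CAG at 37.3.
Codon 5 (Tyr): best is UAC at 42.8.
Codon 6 (Leu): best is CUG at 40.4.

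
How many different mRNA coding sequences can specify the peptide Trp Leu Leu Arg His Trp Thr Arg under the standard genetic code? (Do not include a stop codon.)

Trp: 1 codon.
Leu: 6 codons.
Leu: 6 codons.
Arg: 6 codons.
His: 2 codons.
Trp: 1 codon.
Thr: 4 codons.
Arg: 6 codons.
1 × 6 × 6 × 6 × 2 × 1 × 4 × 6 = 10368.

10368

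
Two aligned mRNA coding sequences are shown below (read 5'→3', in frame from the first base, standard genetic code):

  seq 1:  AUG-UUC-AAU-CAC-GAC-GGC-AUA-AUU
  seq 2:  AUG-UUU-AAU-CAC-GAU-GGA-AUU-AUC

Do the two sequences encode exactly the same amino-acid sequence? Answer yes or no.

yes

Codon 1: AUG Met / AUG Met — identical.
Codon 2: UUC Phe / UUU Phe — synonymous.
Codon 3: AAU Asn / AAU Asn — identical.
Codon 4: CAC His / CAC His — identical.
Codon 5: GAC Asp / GAU Asp — synonymous.
Codon 6: GGC Gly / GGA Gly — synonymous.
Codon 7: AUA Ile / AUU Ile — synonymous.
Codon 8: AUU Ile / AUC Ile — synonymous.
Nonsynonymous differences: 0 → same protein.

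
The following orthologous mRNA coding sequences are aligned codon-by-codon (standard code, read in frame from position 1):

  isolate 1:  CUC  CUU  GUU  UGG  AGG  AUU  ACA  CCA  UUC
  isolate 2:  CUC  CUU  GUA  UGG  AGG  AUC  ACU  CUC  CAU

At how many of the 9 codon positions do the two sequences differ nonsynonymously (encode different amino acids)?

Codon 1: CUC Leu / CUC Leu — identical.
Codon 2: CUU Leu / CUU Leu — identical.
Codon 3: GUU Val / GUA Val — synonymous.
Codon 4: UGG Trp / UGG Trp — identical.
Codon 5: AGG Arg / AGG Arg — identical.
Codon 6: AUU Ile / AUC Ile — synonymous.
Codon 7: ACA Thr / ACU Thr — synonymous.
Codon 8: CCA Pro / CUC Leu — nonsynonymous.
Codon 9: UUC Phe / CAU His — nonsynonymous.
Nonsynonymous differences: 2.

2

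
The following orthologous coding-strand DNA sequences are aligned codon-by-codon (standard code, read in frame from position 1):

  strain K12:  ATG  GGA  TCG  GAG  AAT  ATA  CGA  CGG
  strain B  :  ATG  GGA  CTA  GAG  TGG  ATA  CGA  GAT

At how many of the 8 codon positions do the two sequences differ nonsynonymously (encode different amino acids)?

3

Codon 1: ATG Met / ATG Met — identical.
Codon 2: GGA Gly / GGA Gly — identical.
Codon 3: TCG Ser / CTA Leu — nonsynonymous.
Codon 4: GAG Glu / GAG Glu — identical.
Codon 5: AAT Asn / TGG Trp — nonsynonymous.
Codon 6: ATA Ile / ATA Ile — identical.
Codon 7: CGA Arg / CGA Arg — identical.
Codon 8: CGG Arg / GAT Asp — nonsynonymous.
Nonsynonymous differences: 3.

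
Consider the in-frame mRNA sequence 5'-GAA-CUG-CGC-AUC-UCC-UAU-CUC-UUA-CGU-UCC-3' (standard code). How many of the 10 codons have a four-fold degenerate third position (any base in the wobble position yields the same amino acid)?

Codon 1 GAA (Glu): third position 2-fold.
Codon 2 CUG (Leu): third position 4-fold.
Codon 3 CGC (Arg): third position 4-fold.
Codon 4 AUC (Ile): third position 3-fold.
Codon 5 UCC (Ser): third position 4-fold.
Codon 6 UAU (Tyr): third position 2-fold.
Codon 7 CUC (Leu): third position 4-fold.
Codon 8 UUA (Leu): third position 2-fold.
Codon 9 CGU (Arg): third position 4-fold.
Codon 10 UCC (Ser): third position 4-fold.
Four-fold degenerate third positions: 6.

6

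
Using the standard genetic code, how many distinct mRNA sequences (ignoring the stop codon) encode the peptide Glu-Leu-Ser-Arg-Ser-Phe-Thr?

Glu: 2 codons.
Leu: 6 codons.
Ser: 6 codons.
Arg: 6 codons.
Ser: 6 codons.
Phe: 2 codons.
Thr: 4 codons.
2 × 6 × 6 × 6 × 6 × 2 × 4 = 20736.

20736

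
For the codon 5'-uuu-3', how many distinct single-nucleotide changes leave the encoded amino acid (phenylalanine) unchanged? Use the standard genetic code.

Position 1: none → 0 synonymous.
Position 2: none → 0 synonymous.
Position 3: UUC → 1 synonymous.
Total: 0 + 0 + 1 = 1.

1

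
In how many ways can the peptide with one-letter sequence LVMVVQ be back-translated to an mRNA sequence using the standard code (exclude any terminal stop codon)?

Leu: 6 codons.
Val: 4 codons.
Met: 1 codon.
Val: 4 codons.
Val: 4 codons.
Gln: 2 codons.
6 × 4 × 1 × 4 × 4 × 2 = 768.

768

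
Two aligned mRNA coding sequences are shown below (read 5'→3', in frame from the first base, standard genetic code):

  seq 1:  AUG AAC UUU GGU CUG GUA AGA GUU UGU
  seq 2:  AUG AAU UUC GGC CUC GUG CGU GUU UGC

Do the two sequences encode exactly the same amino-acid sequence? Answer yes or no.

Codon 1: AUG Met / AUG Met — identical.
Codon 2: AAC Asn / AAU Asn — synonymous.
Codon 3: UUU Phe / UUC Phe — synonymous.
Codon 4: GGU Gly / GGC Gly — synonymous.
Codon 5: CUG Leu / CUC Leu — synonymous.
Codon 6: GUA Val / GUG Val — synonymous.
Codon 7: AGA Arg / CGU Arg — synonymous.
Codon 8: GUU Val / GUU Val — identical.
Codon 9: UGU Cys / UGC Cys — synonymous.
Nonsynonymous differences: 0 → same protein.

yes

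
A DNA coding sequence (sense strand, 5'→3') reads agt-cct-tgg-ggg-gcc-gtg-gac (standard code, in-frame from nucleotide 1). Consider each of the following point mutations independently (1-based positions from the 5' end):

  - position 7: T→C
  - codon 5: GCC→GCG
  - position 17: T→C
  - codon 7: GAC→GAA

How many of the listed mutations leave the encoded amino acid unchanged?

1

Codon 3: TGG (Trp) → CGG (Arg) — missense.
Codon 5: GCC (Ala) → GCG (Ala) — synonymous.
Codon 6: GTG (Val) → GCG (Ala) — missense.
Codon 7: GAC (Asp) → GAA (Glu) — missense.
Synonymous: 1 of 4.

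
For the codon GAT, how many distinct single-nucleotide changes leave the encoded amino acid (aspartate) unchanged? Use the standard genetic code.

1

Position 1: none → 0 synonymous.
Position 2: none → 0 synonymous.
Position 3: GAC → 1 synonymous.
Total: 0 + 0 + 1 = 1.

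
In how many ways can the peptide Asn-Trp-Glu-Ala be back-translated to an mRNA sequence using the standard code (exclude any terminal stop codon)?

Asn: 2 codons.
Trp: 1 codon.
Glu: 2 codons.
Ala: 4 codons.
2 × 1 × 2 × 4 = 16.

16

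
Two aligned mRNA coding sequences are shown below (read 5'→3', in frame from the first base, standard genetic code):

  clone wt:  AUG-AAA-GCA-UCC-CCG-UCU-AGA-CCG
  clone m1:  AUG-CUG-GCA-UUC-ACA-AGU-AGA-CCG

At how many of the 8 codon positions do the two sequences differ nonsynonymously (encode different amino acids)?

Codon 1: AUG Met / AUG Met — identical.
Codon 2: AAA Lys / CUG Leu — nonsynonymous.
Codon 3: GCA Ala / GCA Ala — identical.
Codon 4: UCC Ser / UUC Phe — nonsynonymous.
Codon 5: CCG Pro / ACA Thr — nonsynonymous.
Codon 6: UCU Ser / AGU Ser — synonymous.
Codon 7: AGA Arg / AGA Arg — identical.
Codon 8: CCG Pro / CCG Pro — identical.
Nonsynonymous differences: 3.

3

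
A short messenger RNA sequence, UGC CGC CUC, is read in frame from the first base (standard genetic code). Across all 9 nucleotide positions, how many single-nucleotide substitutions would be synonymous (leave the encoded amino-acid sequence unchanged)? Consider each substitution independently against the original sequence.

Codon 1 (UGC, Cys): 1 synonymous substitution.
Codon 2 (CGC, Arg): 3 synonymous substitutions.
Codon 3 (CUC, Leu): 3 synonymous substitutions.
Total: 1 + 3 + 3 = 7.

7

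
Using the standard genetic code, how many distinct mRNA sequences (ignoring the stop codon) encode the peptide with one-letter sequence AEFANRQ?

1536

Ala: 4 codons.
Glu: 2 codons.
Phe: 2 codons.
Ala: 4 codons.
Asn: 2 codons.
Arg: 6 codons.
Gln: 2 codons.
4 × 2 × 2 × 4 × 2 × 6 × 2 = 1536.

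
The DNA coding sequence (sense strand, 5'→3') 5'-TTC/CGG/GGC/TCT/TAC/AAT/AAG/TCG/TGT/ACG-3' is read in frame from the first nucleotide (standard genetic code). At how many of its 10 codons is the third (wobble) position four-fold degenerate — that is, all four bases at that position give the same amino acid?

Codon 1 TTC (Phe): third position 2-fold.
Codon 2 CGG (Arg): third position 4-fold.
Codon 3 GGC (Gly): third position 4-fold.
Codon 4 TCT (Ser): third position 4-fold.
Codon 5 TAC (Tyr): third position 2-fold.
Codon 6 AAT (Asn): third position 2-fold.
Codon 7 AAG (Lys): third position 2-fold.
Codon 8 TCG (Ser): third position 4-fold.
Codon 9 TGT (Cys): third position 2-fold.
Codon 10 ACG (Thr): third position 4-fold.
Four-fold degenerate third positions: 5.

5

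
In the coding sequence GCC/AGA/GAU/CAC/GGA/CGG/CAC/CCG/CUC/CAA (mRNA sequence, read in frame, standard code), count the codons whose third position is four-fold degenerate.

5

Codon 1 GCC (Ala): third position 4-fold.
Codon 2 AGA (Arg): third position 2-fold.
Codon 3 GAU (Asp): third position 2-fold.
Codon 4 CAC (His): third position 2-fold.
Codon 5 GGA (Gly): third position 4-fold.
Codon 6 CGG (Arg): third position 4-fold.
Codon 7 CAC (His): third position 2-fold.
Codon 8 CCG (Pro): third position 4-fold.
Codon 9 CUC (Leu): third position 4-fold.
Codon 10 CAA (Gln): third position 2-fold.
Four-fold degenerate third positions: 5.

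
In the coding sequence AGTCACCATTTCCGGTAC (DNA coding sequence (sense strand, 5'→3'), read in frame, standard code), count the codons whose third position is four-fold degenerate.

Codon 1 AGT (Ser): third position 2-fold.
Codon 2 CAC (His): third position 2-fold.
Codon 3 CAT (His): third position 2-fold.
Codon 4 TTC (Phe): third position 2-fold.
Codon 5 CGG (Arg): third position 4-fold.
Codon 6 TAC (Tyr): third position 2-fold.
Four-fold degenerate third positions: 1.

1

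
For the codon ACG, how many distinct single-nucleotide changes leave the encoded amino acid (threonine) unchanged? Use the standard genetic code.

3

Position 1: none → 0 synonymous.
Position 2: none → 0 synonymous.
Position 3: ACT, ACC, ACA → 3 synonymous.
Total: 0 + 0 + 3 = 3.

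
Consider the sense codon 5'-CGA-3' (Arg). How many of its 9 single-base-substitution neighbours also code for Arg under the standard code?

4

Position 1: AGA → 1 synonymous.
Position 2: none → 0 synonymous.
Position 3: CGT, CGC, CGG → 3 synonymous.
Total: 1 + 0 + 3 = 4.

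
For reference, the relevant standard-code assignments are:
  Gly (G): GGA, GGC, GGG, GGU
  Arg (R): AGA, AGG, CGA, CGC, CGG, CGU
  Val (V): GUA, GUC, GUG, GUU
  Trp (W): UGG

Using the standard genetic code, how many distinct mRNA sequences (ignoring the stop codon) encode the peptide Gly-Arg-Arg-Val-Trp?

576

Gly: 4 codons.
Arg: 6 codons.
Arg: 6 codons.
Val: 4 codons.
Trp: 1 codon.
4 × 6 × 6 × 4 × 1 = 576.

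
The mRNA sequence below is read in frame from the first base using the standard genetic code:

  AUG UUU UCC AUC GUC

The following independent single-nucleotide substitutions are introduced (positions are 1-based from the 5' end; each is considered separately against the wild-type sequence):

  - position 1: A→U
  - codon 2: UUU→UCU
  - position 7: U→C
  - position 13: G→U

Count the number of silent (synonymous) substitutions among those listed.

Codon 1: AUG (Met) → UUG (Leu) — missense.
Codon 2: UUU (Phe) → UCU (Ser) — missense.
Codon 3: UCC (Ser) → CCC (Pro) — missense.
Codon 5: GUC (Val) → UUC (Phe) — missense.
Synonymous: 0 of 4.

0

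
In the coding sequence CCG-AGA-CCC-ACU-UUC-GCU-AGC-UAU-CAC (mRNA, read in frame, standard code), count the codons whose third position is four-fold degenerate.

Codon 1 CCG (Pro): third position 4-fold.
Codon 2 AGA (Arg): third position 2-fold.
Codon 3 CCC (Pro): third position 4-fold.
Codon 4 ACU (Thr): third position 4-fold.
Codon 5 UUC (Phe): third position 2-fold.
Codon 6 GCU (Ala): third position 4-fold.
Codon 7 AGC (Ser): third position 2-fold.
Codon 8 UAU (Tyr): third position 2-fold.
Codon 9 CAC (His): third position 2-fold.
Four-fold degenerate third positions: 4.

4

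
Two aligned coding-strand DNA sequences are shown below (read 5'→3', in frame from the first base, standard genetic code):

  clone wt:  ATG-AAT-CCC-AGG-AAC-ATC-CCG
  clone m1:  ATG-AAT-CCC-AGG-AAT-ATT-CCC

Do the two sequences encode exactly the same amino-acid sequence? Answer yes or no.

Codon 1: ATG Met / ATG Met — identical.
Codon 2: AAT Asn / AAT Asn — identical.
Codon 3: CCC Pro / CCC Pro — identical.
Codon 4: AGG Arg / AGG Arg — identical.
Codon 5: AAC Asn / AAT Asn — synonymous.
Codon 6: ATC Ile / ATT Ile — synonymous.
Codon 7: CCG Pro / CCC Pro — synonymous.
Nonsynonymous differences: 0 → same protein.

yes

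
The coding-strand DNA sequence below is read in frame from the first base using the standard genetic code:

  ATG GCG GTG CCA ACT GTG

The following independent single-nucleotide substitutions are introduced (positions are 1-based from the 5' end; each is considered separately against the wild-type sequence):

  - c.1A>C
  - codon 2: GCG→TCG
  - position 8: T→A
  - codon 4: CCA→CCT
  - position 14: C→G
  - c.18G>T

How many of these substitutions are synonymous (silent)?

Codon 1: ATG (Met) → CTG (Leu) — missense.
Codon 2: GCG (Ala) → TCG (Ser) — missense.
Codon 3: GTG (Val) → GAG (Glu) — missense.
Codon 4: CCA (Pro) → CCT (Pro) — synonymous.
Codon 5: ACT (Thr) → AGT (Ser) — missense.
Codon 6: GTG (Val) → GTT (Val) — synonymous.
Synonymous: 2 of 6.

2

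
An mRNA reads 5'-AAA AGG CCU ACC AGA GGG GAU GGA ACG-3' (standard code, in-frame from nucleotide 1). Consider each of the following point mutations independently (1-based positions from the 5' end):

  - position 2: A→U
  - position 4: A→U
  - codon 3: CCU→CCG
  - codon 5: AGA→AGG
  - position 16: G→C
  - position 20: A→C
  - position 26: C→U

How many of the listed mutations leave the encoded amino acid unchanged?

Codon 1: AAA (Lys) → AUA (Ile) — missense.
Codon 2: AGG (Arg) → UGG (Trp) — missense.
Codon 3: CCU (Pro) → CCG (Pro) — synonymous.
Codon 5: AGA (Arg) → AGG (Arg) — synonymous.
Codon 6: GGG (Gly) → CGG (Arg) — missense.
Codon 7: GAU (Asp) → GCU (Ala) — missense.
Codon 9: ACG (Thr) → AUG (Met) — missense.
Synonymous: 2 of 7.

2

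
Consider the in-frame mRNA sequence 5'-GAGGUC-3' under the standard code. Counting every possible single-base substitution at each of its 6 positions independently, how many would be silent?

Codon 1 (GAG, Glu): 1 synonymous substitution.
Codon 2 (GUC, Val): 3 synonymous substitutions.
Total: 1 + 3 = 4.

4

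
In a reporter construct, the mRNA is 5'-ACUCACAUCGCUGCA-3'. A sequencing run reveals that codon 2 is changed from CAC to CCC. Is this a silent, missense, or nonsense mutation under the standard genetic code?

Position 5 falls in codon 2: CAC → His.
After the substitution the codon is CCC → Pro.
His ≠ Pro, so this is a missense mutation.

missense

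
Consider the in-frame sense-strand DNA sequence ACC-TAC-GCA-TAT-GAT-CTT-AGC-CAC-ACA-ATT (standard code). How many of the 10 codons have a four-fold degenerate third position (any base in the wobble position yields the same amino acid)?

Codon 1 ACC (Thr): third position 4-fold.
Codon 2 TAC (Tyr): third position 2-fold.
Codon 3 GCA (Ala): third position 4-fold.
Codon 4 TAT (Tyr): third position 2-fold.
Codon 5 GAT (Asp): third position 2-fold.
Codon 6 CTT (Leu): third position 4-fold.
Codon 7 AGC (Ser): third position 2-fold.
Codon 8 CAC (His): third position 2-fold.
Codon 9 ACA (Thr): third position 4-fold.
Codon 10 ATT (Ile): third position 3-fold.
Four-fold degenerate third positions: 4.

4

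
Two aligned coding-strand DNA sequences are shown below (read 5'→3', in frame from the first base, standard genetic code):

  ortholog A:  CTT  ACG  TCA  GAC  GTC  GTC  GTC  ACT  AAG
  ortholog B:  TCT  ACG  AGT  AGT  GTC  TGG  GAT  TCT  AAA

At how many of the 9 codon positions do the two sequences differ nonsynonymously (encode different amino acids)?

5

Codon 1: CTT Leu / TCT Ser — nonsynonymous.
Codon 2: ACG Thr / ACG Thr — identical.
Codon 3: TCA Ser / AGT Ser — synonymous.
Codon 4: GAC Asp / AGT Ser — nonsynonymous.
Codon 5: GTC Val / GTC Val — identical.
Codon 6: GTC Val / TGG Trp — nonsynonymous.
Codon 7: GTC Val / GAT Asp — nonsynonymous.
Codon 8: ACT Thr / TCT Ser — nonsynonymous.
Codon 9: AAG Lys / AAA Lys — synonymous.
Nonsynonymous differences: 5.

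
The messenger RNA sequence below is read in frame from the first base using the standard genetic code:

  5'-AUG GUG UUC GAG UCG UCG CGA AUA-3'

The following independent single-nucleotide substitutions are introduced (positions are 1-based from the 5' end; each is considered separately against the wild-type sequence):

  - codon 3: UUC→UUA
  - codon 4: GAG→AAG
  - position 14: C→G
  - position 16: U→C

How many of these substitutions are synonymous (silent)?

0

Codon 3: UUC (Phe) → UUA (Leu) — missense.
Codon 4: GAG (Glu) → AAG (Lys) — missense.
Codon 5: UCG (Ser) → UGG (Trp) — missense.
Codon 6: UCG (Ser) → CCG (Pro) — missense.
Synonymous: 0 of 4.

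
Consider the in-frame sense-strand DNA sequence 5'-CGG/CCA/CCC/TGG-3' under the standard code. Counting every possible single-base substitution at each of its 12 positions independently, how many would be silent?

10

Codon 1 (CGG, Arg): 4 synonymous substitutions.
Codon 2 (CCA, Pro): 3 synonymous substitutions.
Codon 3 (CCC, Pro): 3 synonymous substitutions.
Codon 4 (TGG, Trp): 0 synonymous substitutions.
Total: 4 + 3 + 3 + 0 = 10.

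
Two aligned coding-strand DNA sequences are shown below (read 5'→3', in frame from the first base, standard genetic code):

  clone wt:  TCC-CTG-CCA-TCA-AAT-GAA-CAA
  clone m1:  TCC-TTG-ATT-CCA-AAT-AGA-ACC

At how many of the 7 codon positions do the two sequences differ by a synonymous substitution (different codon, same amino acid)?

1

Codon 1: TCC Ser / TCC Ser — identical.
Codon 2: CTG Leu / TTG Leu — synonymous.
Codon 3: CCA Pro / ATT Ile — nonsynonymous.
Codon 4: TCA Ser / CCA Pro — nonsynonymous.
Codon 5: AAT Asn / AAT Asn — identical.
Codon 6: GAA Glu / AGA Arg — nonsynonymous.
Codon 7: CAA Gln / ACC Thr — nonsynonymous.
Synonymous differences: 1.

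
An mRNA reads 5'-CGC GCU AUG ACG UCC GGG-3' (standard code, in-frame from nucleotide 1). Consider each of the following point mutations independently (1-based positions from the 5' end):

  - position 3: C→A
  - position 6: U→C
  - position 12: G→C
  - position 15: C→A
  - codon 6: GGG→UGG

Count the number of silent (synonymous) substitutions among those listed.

Codon 1: CGC (Arg) → CGA (Arg) — synonymous.
Codon 2: GCU (Ala) → GCC (Ala) — synonymous.
Codon 4: ACG (Thr) → ACC (Thr) — synonymous.
Codon 5: UCC (Ser) → UCA (Ser) — synonymous.
Codon 6: GGG (Gly) → UGG (Trp) — missense.
Synonymous: 4 of 5.

4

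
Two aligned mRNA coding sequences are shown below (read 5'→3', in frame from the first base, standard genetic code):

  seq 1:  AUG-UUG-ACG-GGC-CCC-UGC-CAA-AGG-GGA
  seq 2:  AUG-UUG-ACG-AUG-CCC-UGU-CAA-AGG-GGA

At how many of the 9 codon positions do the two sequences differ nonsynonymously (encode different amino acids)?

Codon 1: AUG Met / AUG Met — identical.
Codon 2: UUG Leu / UUG Leu — identical.
Codon 3: ACG Thr / ACG Thr — identical.
Codon 4: GGC Gly / AUG Met — nonsynonymous.
Codon 5: CCC Pro / CCC Pro — identical.
Codon 6: UGC Cys / UGU Cys — synonymous.
Codon 7: CAA Gln / CAA Gln — identical.
Codon 8: AGG Arg / AGG Arg — identical.
Codon 9: GGA Gly / GGA Gly — identical.
Nonsynonymous differences: 1.

1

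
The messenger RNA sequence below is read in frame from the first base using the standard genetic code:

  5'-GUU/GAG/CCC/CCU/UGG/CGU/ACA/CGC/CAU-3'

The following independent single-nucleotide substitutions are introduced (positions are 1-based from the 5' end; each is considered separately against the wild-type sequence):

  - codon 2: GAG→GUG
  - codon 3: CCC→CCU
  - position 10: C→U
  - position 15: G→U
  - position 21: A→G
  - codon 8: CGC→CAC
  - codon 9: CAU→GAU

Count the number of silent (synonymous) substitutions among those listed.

Codon 2: GAG (Glu) → GUG (Val) — missense.
Codon 3: CCC (Pro) → CCU (Pro) — synonymous.
Codon 4: CCU (Pro) → UCU (Ser) — missense.
Codon 5: UGG (Trp) → UGU (Cys) — missense.
Codon 7: ACA (Thr) → ACG (Thr) — synonymous.
Codon 8: CGC (Arg) → CAC (His) — missense.
Codon 9: CAU (His) → GAU (Asp) — missense.
Synonymous: 2 of 7.

2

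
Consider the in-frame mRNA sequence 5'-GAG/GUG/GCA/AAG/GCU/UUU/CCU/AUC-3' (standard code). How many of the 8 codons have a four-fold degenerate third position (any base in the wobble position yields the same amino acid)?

Codon 1 GAG (Glu): third position 2-fold.
Codon 2 GUG (Val): third position 4-fold.
Codon 3 GCA (Ala): third position 4-fold.
Codon 4 AAG (Lys): third position 2-fold.
Codon 5 GCU (Ala): third position 4-fold.
Codon 6 UUU (Phe): third position 2-fold.
Codon 7 CCU (Pro): third position 4-fold.
Codon 8 AUC (Ile): third position 3-fold.
Four-fold degenerate third positions: 4.

4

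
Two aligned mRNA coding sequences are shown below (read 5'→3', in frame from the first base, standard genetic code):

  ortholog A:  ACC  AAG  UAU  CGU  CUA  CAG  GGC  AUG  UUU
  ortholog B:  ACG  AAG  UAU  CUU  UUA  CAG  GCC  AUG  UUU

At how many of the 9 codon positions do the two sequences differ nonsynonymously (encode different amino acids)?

2

Codon 1: ACC Thr / ACG Thr — synonymous.
Codon 2: AAG Lys / AAG Lys — identical.
Codon 3: UAU Tyr / UAU Tyr — identical.
Codon 4: CGU Arg / CUU Leu — nonsynonymous.
Codon 5: CUA Leu / UUA Leu — synonymous.
Codon 6: CAG Gln / CAG Gln — identical.
Codon 7: GGC Gly / GCC Ala — nonsynonymous.
Codon 8: AUG Met / AUG Met — identical.
Codon 9: UUU Phe / UUU Phe — identical.
Nonsynonymous differences: 2.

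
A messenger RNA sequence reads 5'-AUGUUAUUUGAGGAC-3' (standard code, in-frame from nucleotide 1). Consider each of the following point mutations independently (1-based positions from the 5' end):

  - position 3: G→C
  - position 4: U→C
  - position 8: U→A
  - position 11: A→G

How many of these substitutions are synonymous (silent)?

1

Codon 1: AUG (Met) → AUC (Ile) — missense.
Codon 2: UUA (Leu) → CUA (Leu) — synonymous.
Codon 3: UUU (Phe) → UAU (Tyr) — missense.
Codon 4: GAG (Glu) → GGG (Gly) — missense.
Synonymous: 1 of 4.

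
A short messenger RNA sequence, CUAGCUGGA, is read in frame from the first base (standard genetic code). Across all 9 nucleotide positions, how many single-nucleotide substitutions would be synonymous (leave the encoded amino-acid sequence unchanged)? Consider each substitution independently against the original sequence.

Codon 1 (CUA, Leu): 4 synonymous substitutions.
Codon 2 (GCU, Ala): 3 synonymous substitutions.
Codon 3 (GGA, Gly): 3 synonymous substitutions.
Total: 4 + 3 + 3 = 10.

10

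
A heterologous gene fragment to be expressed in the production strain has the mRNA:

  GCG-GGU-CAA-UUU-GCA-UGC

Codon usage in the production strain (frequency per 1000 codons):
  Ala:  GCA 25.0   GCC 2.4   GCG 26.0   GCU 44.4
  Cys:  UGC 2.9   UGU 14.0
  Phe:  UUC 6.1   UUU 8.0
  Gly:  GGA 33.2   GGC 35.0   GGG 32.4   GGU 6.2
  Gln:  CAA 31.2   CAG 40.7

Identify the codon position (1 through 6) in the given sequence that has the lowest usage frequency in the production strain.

6

Codon 1 GCG (Ala): 26.0 per 1000.
Codon 2 GGU (Gly): 6.2 per 1000.
Codon 3 CAA (Gln): 31.2 per 1000.
Codon 4 UUU (Phe): 8.0 per 1000.
Codon 5 GCA (Ala): 25.0 per 1000.
Codon 6 UGC (Cys): 2.9 per 1000.
Lowest frequency is 2.9 at codon 6.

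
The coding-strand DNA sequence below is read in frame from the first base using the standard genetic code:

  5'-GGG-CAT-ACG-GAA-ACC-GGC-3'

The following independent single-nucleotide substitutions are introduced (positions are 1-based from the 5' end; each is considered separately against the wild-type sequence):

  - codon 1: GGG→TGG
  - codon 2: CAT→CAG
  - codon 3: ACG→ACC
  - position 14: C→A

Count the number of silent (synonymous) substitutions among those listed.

Codon 1: GGG (Gly) → TGG (Trp) — missense.
Codon 2: CAT (His) → CAG (Gln) — missense.
Codon 3: ACG (Thr) → ACC (Thr) — synonymous.
Codon 5: ACC (Thr) → AAC (Asn) — missense.
Synonymous: 1 of 4.

1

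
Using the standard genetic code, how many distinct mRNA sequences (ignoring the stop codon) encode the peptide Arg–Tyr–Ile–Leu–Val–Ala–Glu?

Arg: 6 codons.
Tyr: 2 codons.
Ile: 3 codons.
Leu: 6 codons.
Val: 4 codons.
Ala: 4 codons.
Glu: 2 codons.
6 × 2 × 3 × 6 × 4 × 4 × 2 = 6912.

6912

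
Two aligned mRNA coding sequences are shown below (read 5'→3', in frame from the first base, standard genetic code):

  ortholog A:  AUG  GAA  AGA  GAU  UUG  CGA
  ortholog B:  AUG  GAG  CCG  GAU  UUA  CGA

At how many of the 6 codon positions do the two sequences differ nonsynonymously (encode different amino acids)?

Codon 1: AUG Met / AUG Met — identical.
Codon 2: GAA Glu / GAG Glu — synonymous.
Codon 3: AGA Arg / CCG Pro — nonsynonymous.
Codon 4: GAU Asp / GAU Asp — identical.
Codon 5: UUG Leu / UUA Leu — synonymous.
Codon 6: CGA Arg / CGA Arg — identical.
Nonsynonymous differences: 1.

1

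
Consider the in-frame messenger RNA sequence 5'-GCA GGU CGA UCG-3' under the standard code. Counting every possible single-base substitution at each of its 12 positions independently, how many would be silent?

Codon 1 (GCA, Ala): 3 synonymous substitutions.
Codon 2 (GGU, Gly): 3 synonymous substitutions.
Codon 3 (CGA, Arg): 4 synonymous substitutions.
Codon 4 (UCG, Ser): 3 synonymous substitutions.
Total: 3 + 3 + 4 + 3 = 13.

13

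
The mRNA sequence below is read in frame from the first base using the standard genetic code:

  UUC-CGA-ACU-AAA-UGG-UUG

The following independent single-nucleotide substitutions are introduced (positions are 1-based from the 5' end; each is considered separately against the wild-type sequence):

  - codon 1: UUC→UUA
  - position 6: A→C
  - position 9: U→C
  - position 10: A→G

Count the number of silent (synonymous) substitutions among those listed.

Codon 1: UUC (Phe) → UUA (Leu) — missense.
Codon 2: CGA (Arg) → CGC (Arg) — synonymous.
Codon 3: ACU (Thr) → ACC (Thr) — synonymous.
Codon 4: AAA (Lys) → GAA (Glu) — missense.
Synonymous: 2 of 4.

2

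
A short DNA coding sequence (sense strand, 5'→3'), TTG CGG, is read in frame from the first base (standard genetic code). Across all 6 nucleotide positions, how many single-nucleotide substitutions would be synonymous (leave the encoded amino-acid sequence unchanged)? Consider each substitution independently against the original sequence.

Codon 1 (TTG, Leu): 2 synonymous substitutions.
Codon 2 (CGG, Arg): 4 synonymous substitutions.
Total: 2 + 4 = 6.

6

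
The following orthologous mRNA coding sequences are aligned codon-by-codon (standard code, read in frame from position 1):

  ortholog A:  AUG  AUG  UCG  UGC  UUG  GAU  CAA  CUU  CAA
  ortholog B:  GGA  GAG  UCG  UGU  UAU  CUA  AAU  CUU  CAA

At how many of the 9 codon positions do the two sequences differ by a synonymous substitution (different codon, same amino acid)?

1

Codon 1: AUG Met / GGA Gly — nonsynonymous.
Codon 2: AUG Met / GAG Glu — nonsynonymous.
Codon 3: UCG Ser / UCG Ser — identical.
Codon 4: UGC Cys / UGU Cys — synonymous.
Codon 5: UUG Leu / UAU Tyr — nonsynonymous.
Codon 6: GAU Asp / CUA Leu — nonsynonymous.
Codon 7: CAA Gln / AAU Asn — nonsynonymous.
Codon 8: CUU Leu / CUU Leu — identical.
Codon 9: CAA Gln / CAA Gln — identical.
Synonymous differences: 1.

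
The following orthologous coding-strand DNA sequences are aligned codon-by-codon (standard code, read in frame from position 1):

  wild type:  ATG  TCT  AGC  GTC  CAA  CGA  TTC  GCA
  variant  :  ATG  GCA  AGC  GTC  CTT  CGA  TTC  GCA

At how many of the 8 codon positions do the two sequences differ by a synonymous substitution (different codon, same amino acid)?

Codon 1: ATG Met / ATG Met — identical.
Codon 2: TCT Ser / GCA Ala — nonsynonymous.
Codon 3: AGC Ser / AGC Ser — identical.
Codon 4: GTC Val / GTC Val — identical.
Codon 5: CAA Gln / CTT Leu — nonsynonymous.
Codon 6: CGA Arg / CGA Arg — identical.
Codon 7: TTC Phe / TTC Phe — identical.
Codon 8: GCA Ala / GCA Ala — identical.
Synonymous differences: 0.

0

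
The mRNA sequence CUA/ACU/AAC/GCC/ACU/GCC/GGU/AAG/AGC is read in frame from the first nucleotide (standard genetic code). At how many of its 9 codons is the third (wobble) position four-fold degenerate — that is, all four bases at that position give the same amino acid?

Codon 1 CUA (Leu): third position 4-fold.
Codon 2 ACU (Thr): third position 4-fold.
Codon 3 AAC (Asn): third position 2-fold.
Codon 4 GCC (Ala): third position 4-fold.
Codon 5 ACU (Thr): third position 4-fold.
Codon 6 GCC (Ala): third position 4-fold.
Codon 7 GGU (Gly): third position 4-fold.
Codon 8 AAG (Lys): third position 2-fold.
Codon 9 AGC (Ser): third position 2-fold.
Four-fold degenerate third positions: 6.

6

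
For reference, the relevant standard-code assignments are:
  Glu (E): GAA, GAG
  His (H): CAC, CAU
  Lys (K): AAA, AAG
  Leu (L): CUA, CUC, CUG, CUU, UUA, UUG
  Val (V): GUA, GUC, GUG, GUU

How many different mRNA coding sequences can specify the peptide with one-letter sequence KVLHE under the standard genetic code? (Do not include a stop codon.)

192

Lys: 2 codons.
Val: 4 codons.
Leu: 6 codons.
His: 2 codons.
Glu: 2 codons.
2 × 4 × 6 × 2 × 2 = 192.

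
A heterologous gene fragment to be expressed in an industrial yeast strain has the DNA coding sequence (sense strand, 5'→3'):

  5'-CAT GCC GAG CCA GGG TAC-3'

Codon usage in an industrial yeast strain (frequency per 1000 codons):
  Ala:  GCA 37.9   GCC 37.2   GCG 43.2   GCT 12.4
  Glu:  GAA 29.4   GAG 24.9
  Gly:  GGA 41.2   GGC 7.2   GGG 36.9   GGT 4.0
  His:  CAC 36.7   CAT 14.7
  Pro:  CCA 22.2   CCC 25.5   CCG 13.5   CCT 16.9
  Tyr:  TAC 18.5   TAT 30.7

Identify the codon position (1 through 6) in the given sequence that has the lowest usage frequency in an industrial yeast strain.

1

Codon 1 CAT (His): 14.7 per 1000.
Codon 2 GCC (Ala): 37.2 per 1000.
Codon 3 GAG (Glu): 24.9 per 1000.
Codon 4 CCA (Pro): 22.2 per 1000.
Codon 5 GGG (Gly): 36.9 per 1000.
Codon 6 TAC (Tyr): 18.5 per 1000.
Lowest frequency is 14.7 at codon 1.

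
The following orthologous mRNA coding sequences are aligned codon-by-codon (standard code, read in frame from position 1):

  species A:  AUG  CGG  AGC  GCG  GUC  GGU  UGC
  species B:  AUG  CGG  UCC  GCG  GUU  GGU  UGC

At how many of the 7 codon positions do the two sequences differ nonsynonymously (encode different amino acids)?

Codon 1: AUG Met / AUG Met — identical.
Codon 2: CGG Arg / CGG Arg — identical.
Codon 3: AGC Ser / UCC Ser — synonymous.
Codon 4: GCG Ala / GCG Ala — identical.
Codon 5: GUC Val / GUU Val — synonymous.
Codon 6: GGU Gly / GGU Gly — identical.
Codon 7: UGC Cys / UGC Cys — identical.
Nonsynonymous differences: 0.

0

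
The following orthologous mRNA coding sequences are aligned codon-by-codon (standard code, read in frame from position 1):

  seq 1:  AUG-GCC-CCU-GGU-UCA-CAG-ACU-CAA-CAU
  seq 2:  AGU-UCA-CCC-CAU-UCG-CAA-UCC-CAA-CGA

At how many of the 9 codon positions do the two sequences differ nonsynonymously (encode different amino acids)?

Codon 1: AUG Met / AGU Ser — nonsynonymous.
Codon 2: GCC Ala / UCA Ser — nonsynonymous.
Codon 3: CCU Pro / CCC Pro — synonymous.
Codon 4: GGU Gly / CAU His — nonsynonymous.
Codon 5: UCA Ser / UCG Ser — synonymous.
Codon 6: CAG Gln / CAA Gln — synonymous.
Codon 7: ACU Thr / UCC Ser — nonsynonymous.
Codon 8: CAA Gln / CAA Gln — identical.
Codon 9: CAU His / CGA Arg — nonsynonymous.
Nonsynonymous differences: 5.

5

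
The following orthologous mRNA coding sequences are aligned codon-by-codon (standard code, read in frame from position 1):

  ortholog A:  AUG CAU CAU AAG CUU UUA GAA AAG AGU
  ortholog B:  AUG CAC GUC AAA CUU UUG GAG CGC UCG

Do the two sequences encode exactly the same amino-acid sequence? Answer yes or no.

Codon 1: AUG Met / AUG Met — identical.
Codon 2: CAU His / CAC His — synonymous.
Codon 3: CAU His / GUC Val — nonsynonymous.
Codon 4: AAG Lys / AAA Lys — synonymous.
Codon 5: CUU Leu / CUU Leu — identical.
Codon 6: UUA Leu / UUG Leu — synonymous.
Codon 7: GAA Glu / GAG Glu — synonymous.
Codon 8: AAG Lys / CGC Arg — nonsynonymous.
Codon 9: AGU Ser / UCG Ser — synonymous.
Nonsynonymous differences: 2 → different protein.

no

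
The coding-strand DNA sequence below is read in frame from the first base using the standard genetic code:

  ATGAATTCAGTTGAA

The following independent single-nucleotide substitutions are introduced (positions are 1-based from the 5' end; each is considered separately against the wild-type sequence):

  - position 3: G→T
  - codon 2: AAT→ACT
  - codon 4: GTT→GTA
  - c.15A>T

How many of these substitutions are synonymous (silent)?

Codon 1: ATG (Met) → ATT (Ile) — missense.
Codon 2: AAT (Asn) → ACT (Thr) — missense.
Codon 4: GTT (Val) → GTA (Val) — synonymous.
Codon 5: GAA (Glu) → GAT (Asp) — missense.
Synonymous: 1 of 4.

1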